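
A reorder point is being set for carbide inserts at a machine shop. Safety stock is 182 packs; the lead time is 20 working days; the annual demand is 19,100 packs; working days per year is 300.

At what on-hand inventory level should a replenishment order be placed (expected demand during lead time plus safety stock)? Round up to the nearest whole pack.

Daily demand d = 19,100 / 300 = 63.667 packs/day
Demand during lead time = 63.667 × 20 = 1,273.33
Reorder point = 1,273.33 + 182 = 1,455.33 → round up

1,456 packs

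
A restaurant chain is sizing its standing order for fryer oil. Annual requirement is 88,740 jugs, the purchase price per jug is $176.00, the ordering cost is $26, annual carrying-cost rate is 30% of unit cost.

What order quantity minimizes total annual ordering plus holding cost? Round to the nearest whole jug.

Carrying cost H = $176 × 30% = $52.8000/jug/yr
Optimal lot size Q* = (2 × 88,740 × $26 / $52.8)^½ ≈ 295.63

296 jugs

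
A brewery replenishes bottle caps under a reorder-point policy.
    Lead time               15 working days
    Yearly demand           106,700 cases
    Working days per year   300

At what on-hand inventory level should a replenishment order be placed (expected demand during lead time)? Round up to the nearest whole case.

Daily demand d = 106,700 / 300 = 355.667 cases/day
Demand during lead time = 355.667 × 15 = 5,335.00
Reorder point = 5,335.00 → round up

5,335 cases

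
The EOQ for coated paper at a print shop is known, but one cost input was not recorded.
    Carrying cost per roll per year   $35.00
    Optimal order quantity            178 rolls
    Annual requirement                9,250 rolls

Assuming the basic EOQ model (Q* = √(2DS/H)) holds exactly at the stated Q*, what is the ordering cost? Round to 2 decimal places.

$59.94

Since Q* = (2DS/H)^½, squaring gives Q*²·H = 2DS.
S = Q²H / (2D) = 178² × 35 / (2 × 9,250) = 59.9427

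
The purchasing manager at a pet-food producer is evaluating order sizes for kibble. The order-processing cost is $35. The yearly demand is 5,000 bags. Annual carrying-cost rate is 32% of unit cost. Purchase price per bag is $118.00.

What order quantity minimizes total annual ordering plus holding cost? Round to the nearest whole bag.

Holding cost per bag per year: H = 32% × $118 = $37.7600
Q* = √(2·D·S / H) = √(2·5,000·35 / 37.76) = √9,269.1 ≈ 96.28

96 bags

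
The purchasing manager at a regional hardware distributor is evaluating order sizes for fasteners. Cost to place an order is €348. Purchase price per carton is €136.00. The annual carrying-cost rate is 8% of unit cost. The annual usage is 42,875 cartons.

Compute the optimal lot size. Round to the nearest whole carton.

Holding cost per carton per year: H = 8% × €136 = €10.8800
2DS/H = 2·42,875·348/10.88 = 2,742,738.97
EOQ = √2,742,738.97 ≈ 1,656.12

1,656 cartons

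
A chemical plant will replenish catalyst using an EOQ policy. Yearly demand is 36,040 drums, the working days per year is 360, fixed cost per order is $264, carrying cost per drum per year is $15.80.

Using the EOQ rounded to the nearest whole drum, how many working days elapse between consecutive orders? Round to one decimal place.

Optimal lot size Q* = (2 × 36,040 × $264 / $15.8)^½ ≈ 1,097.44 → Q = 1,097 drums
T = Q/D × 360 days = 1,097/36,040 × 360 = 10.958 days

11.0 days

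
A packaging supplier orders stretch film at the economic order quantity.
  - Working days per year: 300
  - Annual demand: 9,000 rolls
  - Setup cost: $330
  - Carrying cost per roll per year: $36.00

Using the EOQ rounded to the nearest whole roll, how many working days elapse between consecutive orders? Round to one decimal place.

13.5 days

Optimal lot size Q* = (2 × 9,000 × $330 / $36)^½ ≈ 406.20 → Q = 406 rolls
Days between orders = 300 / (D/Q) = 300 / 22.167 ≈ 13.533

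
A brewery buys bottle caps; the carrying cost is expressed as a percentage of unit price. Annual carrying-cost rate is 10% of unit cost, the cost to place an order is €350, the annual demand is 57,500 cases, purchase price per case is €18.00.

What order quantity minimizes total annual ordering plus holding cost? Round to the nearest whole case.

4,729 cases

Holding cost per case per year: H = 10% × €18 = €1.8000
EOQ = √(2DS/H) = √(2 × 57,500 × 350 / 1.8)
    = √(22,361,111.11) ≈ 4,728.75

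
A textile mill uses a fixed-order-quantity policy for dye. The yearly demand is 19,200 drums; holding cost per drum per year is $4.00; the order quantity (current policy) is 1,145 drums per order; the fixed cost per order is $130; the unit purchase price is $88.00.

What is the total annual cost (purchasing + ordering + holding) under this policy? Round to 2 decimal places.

Annual ordering cost = (D/Q)·S = (19,200/1,145) × 130 = $2,179.91
Annual holding cost  = (Q/2)·H = (1,145/2) × 4 = $2,290.00
Purchase cost = D·C = 19,200 × 88 = $1,689,600.00
Total = $2,179.91 + $2,290.00 + $1,689,600.00 = $1,694,069.91

$1,694,069.91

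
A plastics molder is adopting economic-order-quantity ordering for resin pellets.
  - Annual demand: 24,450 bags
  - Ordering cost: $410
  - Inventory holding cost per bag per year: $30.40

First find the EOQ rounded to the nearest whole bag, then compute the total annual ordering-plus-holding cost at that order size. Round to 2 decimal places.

$24,687.84

EOQ = √(2DS/H) = √(2 × 24,450 × 410 / 30.4)
    = √(659,506.58) ≈ 812.10 → Q = 812 bags
Annual ordering cost = (D/Q)·S = (24,450/812) × 410 = $12,345.44
Annual holding cost  = (Q/2)·H = (812/2) × 30.4 = $12,342.40
Total = $12,345.44 + $12,342.40 = $24,687.84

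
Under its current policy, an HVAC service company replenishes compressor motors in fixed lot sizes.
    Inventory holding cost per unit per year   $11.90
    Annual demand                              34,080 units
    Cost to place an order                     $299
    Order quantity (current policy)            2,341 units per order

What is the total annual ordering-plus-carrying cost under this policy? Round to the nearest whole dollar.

$18,282

Annual ordering cost = (D/Q)·S = (34,080/2,341) × 299 = $4,352.81
Annual holding cost  = (Q/2)·H = (2,341/2) × 11.9 = $13,928.95
Total = $4,352.81 + $13,928.95 = $18,281.76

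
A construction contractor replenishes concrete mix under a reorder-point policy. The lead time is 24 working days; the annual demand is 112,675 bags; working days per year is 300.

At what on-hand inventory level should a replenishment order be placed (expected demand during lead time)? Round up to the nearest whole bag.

Daily demand d = 112,675 / 300 = 375.583 bags/day
Demand during lead time = 375.583 × 24 = 9,014.00
Reorder point = 9,014.00 → round up

9,014 bags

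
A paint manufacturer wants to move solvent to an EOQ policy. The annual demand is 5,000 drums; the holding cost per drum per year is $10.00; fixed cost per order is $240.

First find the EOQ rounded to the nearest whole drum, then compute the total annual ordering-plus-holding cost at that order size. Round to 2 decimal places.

Optimal lot size Q* = (2 × 5,000 × $240 / $10)^½ ≈ 489.90 → Q = 490 drums
Orders/yr = 5,000/490 = 10.204; ordering cost = 10.204 × $240 = $2,448.98
Average inventory = 490/2 = 245; holding cost = 245 × $10 = $2,450.00
Total = $2,448.98 + $2,450.00 = $4,898.98

$4,898.98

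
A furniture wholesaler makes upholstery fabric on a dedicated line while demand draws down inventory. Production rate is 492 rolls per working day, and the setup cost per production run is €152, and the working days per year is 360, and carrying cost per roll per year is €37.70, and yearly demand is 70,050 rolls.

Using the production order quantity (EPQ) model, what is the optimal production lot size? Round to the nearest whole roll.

967 rolls

d = 70,050/360 = 194.5833 rolls/day;  effective holding cost H(1 − d/p) = 37.7·(1 − 194.5833/492) = 22.78985
Q* = √(2DS / H_eff) = √(2·70,050·152 / 22.78985) ≈ 966.65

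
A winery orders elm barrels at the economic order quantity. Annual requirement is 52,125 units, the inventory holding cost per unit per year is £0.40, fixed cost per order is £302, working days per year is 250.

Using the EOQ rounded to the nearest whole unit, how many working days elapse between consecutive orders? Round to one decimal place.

42.6 days

EOQ = √(2DS/H) = √(2 × 52,125 × 302 / 0.4)
    = √(78,708,750.00) ≈ 8,871.80 → Q = 8,872 units
Cycle time = (working days × Q)/D = (250 × 8,872) / 52,125 = 42.552 days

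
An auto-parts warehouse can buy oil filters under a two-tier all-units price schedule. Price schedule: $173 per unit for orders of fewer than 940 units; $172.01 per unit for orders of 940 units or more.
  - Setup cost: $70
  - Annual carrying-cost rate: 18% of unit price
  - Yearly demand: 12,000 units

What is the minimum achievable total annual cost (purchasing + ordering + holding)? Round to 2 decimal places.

H₁ = 18%×$173 = $31.1400;  H₂ = 18%×$172.01 = $30.9618
EOQ₁ = √(2×12,000×70/31.1400) = 232.27  (< 940, feasible at tier 1)
EOQ₂ = √(2×12,000×70/30.9618) = 232.94  (< 940 → use Q = 940 at tier-2 price)
TC(tier 1 (EOQ₁), Q≈232.3) = $2,083,232.92
TC(tier 2, Q≈940.0) = $2,079,565.66
Minimum at tier 2: $2,079,565.66

$2,079,565.66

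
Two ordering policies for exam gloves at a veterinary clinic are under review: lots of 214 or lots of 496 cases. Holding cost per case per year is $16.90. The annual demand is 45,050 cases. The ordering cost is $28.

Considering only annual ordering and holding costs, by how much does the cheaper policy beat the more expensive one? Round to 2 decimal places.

Annual cost at Q: ordering D·S/Q plus holding Q·H/2.
TC(214) = (45,050/214)×28 + (214/2)×16.9 = $7,702.69
TC(496) = (45,050/496)×28 + (496/2)×16.9 = $6,734.35
Lots of 496 are cheaper by $968.35.

$968.35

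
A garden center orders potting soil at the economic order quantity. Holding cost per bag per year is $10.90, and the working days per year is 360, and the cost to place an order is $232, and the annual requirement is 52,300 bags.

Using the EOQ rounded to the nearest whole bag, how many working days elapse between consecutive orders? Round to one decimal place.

10.3 days

2DS/H = 2·52,300·232/10.9 = 2,226,348.62
EOQ = √2,226,348.62 ≈ 1,492.10 → Q = 1,492 bags
T = Q/D × 360 days = 1,492/52,300 × 360 = 10.270 days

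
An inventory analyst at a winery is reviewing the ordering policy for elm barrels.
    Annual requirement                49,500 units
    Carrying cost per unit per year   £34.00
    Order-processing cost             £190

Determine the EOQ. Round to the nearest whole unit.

744 units

2DS/H = 2·49,500·190/34 = 553,235.29
EOQ = √553,235.29 ≈ 743.80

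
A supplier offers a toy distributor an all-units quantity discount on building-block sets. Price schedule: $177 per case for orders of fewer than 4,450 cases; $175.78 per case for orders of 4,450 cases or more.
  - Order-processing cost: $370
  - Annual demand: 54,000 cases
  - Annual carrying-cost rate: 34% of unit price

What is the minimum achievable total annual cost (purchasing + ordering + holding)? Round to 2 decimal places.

H₁ = 34%×$177 = $60.1800;  H₂ = 34%×$175.78 = $59.7652
EOQ₁ = √(2×54,000×370/60.1800) = 814.87  (< 4,450, feasible at tier 1)
EOQ₂ = √(2×54,000×370/59.7652) = 817.69  (< 4,450 → use Q = 4,450 at tier-2 price)
TC(tier 1 (EOQ₁), Q≈814.9) = $9,607,038.69
TC(tier 2, Q≈4,450.0) = $9,629,587.46
Minimum at tier 1 (EOQ₁): $9,607,038.69

$9,607,038.69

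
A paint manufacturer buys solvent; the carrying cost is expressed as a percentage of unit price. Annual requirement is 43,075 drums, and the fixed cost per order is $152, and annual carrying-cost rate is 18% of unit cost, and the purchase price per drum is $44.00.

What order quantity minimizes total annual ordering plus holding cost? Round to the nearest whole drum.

1,286 drums

Carrying cost H = $44 × 18% = $7.9200/drum/yr
Q* = √(2·D·S / H) = √(2·43,075·152 / 7.92) = √1,653,383.8 ≈ 1,285.84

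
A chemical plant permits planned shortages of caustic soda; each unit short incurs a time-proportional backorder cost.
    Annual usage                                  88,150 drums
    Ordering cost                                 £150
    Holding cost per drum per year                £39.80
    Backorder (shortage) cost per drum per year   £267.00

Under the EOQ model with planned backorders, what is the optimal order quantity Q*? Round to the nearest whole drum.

874 drums

Q* = √(2DS/H) · √((H + b)/b)
   = √(2 × 88,150 × 150 / 39.8) · √((39.8 + 267) / 267)
   = 815.136 × 1.0719 ≈ 873.78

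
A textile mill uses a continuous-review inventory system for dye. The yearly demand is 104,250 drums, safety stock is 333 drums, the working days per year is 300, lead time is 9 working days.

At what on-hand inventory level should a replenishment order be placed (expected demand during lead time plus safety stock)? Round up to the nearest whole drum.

Daily demand d = 104,250 / 300 = 347.500 drums/day
Demand during lead time = 347.500 × 9 = 3,127.50
Reorder point = 3,127.50 + 333 = 3,460.50 → round up

3,461 drums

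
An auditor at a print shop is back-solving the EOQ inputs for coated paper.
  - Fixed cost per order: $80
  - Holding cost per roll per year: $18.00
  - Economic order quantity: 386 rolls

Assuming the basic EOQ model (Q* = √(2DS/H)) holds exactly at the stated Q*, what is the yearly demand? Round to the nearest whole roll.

Since Q* = (2DS/H)^½, squaring gives Q*²·H = 2DS.
D = Q²H / (2S) = 386² × 18 / (2 × 80) = 16,762.05

16,762 rolls per year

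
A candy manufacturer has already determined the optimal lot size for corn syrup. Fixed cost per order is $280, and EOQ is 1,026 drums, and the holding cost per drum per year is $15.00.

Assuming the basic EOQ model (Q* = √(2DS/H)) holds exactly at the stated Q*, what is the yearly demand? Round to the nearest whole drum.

From Q* = √(2DS/H) ⇒ Q*² = 2DS/H.
D = Q²H / (2S) = 1,026² × 15 / (2 × 280) = 28,196.68

28,197 drums per year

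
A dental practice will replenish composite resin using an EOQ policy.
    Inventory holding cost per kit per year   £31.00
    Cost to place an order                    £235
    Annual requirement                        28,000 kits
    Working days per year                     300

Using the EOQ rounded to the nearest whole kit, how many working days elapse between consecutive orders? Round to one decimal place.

7.0 days

Q* = √(2·D·S / H) = √(2·28,000·235 / 31) = √424,516.1 ≈ 651.55 → Q = 652 kits
Days between orders = 300 / (D/Q) = 300 / 42.945 ≈ 6.986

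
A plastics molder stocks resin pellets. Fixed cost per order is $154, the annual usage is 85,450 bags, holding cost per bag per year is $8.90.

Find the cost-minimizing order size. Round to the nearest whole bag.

1,720 bags

Q* = √(2·D·S / H) = √(2·85,450·154 / 8.9) = √2,957,146.1 ≈ 1,719.64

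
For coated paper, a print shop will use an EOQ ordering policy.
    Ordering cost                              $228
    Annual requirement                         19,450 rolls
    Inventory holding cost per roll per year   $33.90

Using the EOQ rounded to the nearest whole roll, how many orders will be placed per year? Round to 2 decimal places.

Optimal lot size Q* = (2 × 19,450 × $228 / $33.9)^½ ≈ 511.50 → Q = 511
Orders per year = D/Q = 19,450 / 511 = 38.063

38.06 orders per year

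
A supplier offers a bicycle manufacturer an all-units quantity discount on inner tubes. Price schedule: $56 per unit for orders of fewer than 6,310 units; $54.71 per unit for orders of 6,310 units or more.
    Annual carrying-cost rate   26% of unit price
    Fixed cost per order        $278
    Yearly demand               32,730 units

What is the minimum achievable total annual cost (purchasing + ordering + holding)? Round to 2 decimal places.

H₁ = 26%×$56 = $14.5600;  H₂ = 26%×$54.71 = $14.2246
EOQ₁ = √(2×32,730×278/14.5600) = 1,117.97  (< 6,310, feasible at tier 1)
EOQ₂ = √(2×32,730×278/14.2246) = 1,131.07  (< 6,310 → use Q = 6,310 at tier-2 price)
TC(tier 1 (EOQ₁), Q≈1,118.0) = $1,849,157.63
TC(tier 2, Q≈6,310.0) = $1,836,978.90
Minimum at tier 2: $1,836,978.90

$1,836,978.90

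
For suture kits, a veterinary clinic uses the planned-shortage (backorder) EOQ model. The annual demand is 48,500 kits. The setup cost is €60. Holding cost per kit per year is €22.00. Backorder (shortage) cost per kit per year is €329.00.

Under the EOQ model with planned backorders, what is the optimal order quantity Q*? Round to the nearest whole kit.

531 kits

Basic EOQ = √(2·48,500·60/22) = 514.340
Backorder adjustment √((H+b)/b) = √((22+329)/329) = 1.0329
Q* = 514.340 × 1.0329 ≈ 531.26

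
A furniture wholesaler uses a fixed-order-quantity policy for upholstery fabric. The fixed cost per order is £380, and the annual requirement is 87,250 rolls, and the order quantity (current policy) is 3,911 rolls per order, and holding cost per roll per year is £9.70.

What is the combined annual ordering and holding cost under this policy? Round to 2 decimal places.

Annual ordering cost = (D/Q)·S = (87,250/3,911) × 380 = £8,477.37
Annual holding cost  = (Q/2)·H = (3,911/2) × 9.7 = £18,968.35
Total = £8,477.37 + £18,968.35 = £27,445.72

£27,445.72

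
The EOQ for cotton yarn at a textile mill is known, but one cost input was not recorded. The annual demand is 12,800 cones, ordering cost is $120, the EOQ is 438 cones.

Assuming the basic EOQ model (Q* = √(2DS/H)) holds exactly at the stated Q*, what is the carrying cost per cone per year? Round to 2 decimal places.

$16.01

Since Q* = (2DS/H)^½, squaring gives Q*²·H = 2DS.
H = 2DS / Q² = 2 × 12,800 × 120 / 438² = 16.0130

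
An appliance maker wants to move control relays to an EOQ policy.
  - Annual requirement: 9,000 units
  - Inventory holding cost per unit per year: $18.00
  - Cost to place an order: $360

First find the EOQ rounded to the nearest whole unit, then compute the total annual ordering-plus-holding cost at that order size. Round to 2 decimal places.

$10,800.00

EOQ = √(2DS/H) = √(2 × 9,000 × 360 / 18)
    = √(360,000.00) ≈ 600.00 → Q = 600 units
Ordering: D/Q × S = 9,000/600 × $360 = $5,400.00
Holding:  Q/2 × H = 600/2 × $18 = $5,400.00
Total = $5,400.00 + $5,400.00 = $10,800.00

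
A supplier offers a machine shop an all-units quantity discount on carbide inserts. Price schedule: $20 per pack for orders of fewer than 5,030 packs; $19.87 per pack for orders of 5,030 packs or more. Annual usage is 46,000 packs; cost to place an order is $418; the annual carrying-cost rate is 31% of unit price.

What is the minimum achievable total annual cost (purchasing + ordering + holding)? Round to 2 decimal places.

H₁ = 31%×$20 = $6.2000;  H₂ = 31%×$19.87 = $6.1597
EOQ₁ = √(2×46,000×418/6.2000) = 2,490.50  (< 5,030, feasible at tier 1)
EOQ₂ = √(2×46,000×418/6.1597) = 2,498.63  (< 5,030 → use Q = 5,030 at tier-2 price)
TC(tier 1 (EOQ₁), Q≈2,490.5) = $935,441.09
TC(tier 2, Q≈5,030.0) = $933,334.31
Minimum at tier 2: $933,334.31

$933,334.31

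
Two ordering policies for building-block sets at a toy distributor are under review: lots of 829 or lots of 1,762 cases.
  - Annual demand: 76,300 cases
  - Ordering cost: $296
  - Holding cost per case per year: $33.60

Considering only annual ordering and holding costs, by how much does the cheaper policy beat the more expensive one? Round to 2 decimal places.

For each Q, cost = (D/Q)·S + (Q/2)·H.
TC(829) = (76,300/829)×296 + (829/2)×33.6 = $41,170.63
TC(1,762) = (76,300/1,762)×296 + (1,762/2)×33.6 = $42,419.31
Cheaper: Q = 829.  Difference = $1,248.68

$1,248.68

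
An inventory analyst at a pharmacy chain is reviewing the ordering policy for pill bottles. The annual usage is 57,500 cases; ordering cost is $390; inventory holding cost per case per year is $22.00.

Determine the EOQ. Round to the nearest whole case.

EOQ = √(2DS/H) = √(2 × 57,500 × 390 / 22)
    = √(2,038,636.36) ≈ 1,427.81

1,428 cases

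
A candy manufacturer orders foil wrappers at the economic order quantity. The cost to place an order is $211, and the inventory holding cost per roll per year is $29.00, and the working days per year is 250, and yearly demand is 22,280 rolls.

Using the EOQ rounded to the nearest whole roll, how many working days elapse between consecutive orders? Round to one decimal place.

2DS/H = 2·22,280·211/29 = 324,212.41
EOQ = √324,212.41 ≈ 569.40 → Q = 569 rolls
Days between orders = 250 / (D/Q) = 250 / 39.156 ≈ 6.385

6.4 days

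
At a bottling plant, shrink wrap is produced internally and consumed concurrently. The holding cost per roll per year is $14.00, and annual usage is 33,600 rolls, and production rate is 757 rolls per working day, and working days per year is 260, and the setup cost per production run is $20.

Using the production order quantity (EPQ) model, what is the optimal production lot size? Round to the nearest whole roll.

Daily demand d = 33,600/260 = 129.231; p = 757; 1 − d/p = 0.82929
EPQ = √(2DS / (H(1 − d/p)))
    = √(2 × 33,600 × 20 / (14 × 0.82929)) ≈ 340.24

340 rolls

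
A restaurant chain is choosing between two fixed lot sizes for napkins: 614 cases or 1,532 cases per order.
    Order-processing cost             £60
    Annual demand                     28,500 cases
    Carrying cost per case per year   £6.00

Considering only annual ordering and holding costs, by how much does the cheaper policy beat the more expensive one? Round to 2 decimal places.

Annual cost at Q: ordering D·S/Q plus holding Q·H/2.
TC(614) = (28,500/614)×60 + (614/2)×6 = £4,627.02
TC(1,532) = (28,500/1,532)×60 + (1,532/2)×6 = £5,712.19
Lots of 614 are cheaper by £1,085.17.

£1,085.17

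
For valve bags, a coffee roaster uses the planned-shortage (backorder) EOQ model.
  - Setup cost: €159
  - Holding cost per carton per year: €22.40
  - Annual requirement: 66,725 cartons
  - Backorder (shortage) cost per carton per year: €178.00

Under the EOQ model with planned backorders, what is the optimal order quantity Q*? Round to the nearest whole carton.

Basic EOQ = √(2·66,725·159/22.4) = 973.271
Backorder adjustment √((H+b)/b) = √((22.4+178)/178) = 1.0611
Q* = 973.271 × 1.0611 ≈ 1,032.70

1,033 cartons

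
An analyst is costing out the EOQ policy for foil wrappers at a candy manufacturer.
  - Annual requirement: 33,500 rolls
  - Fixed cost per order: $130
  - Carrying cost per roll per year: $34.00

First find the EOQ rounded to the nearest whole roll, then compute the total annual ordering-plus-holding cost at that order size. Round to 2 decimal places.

EOQ = √(2DS/H) = √(2 × 33,500 × 130 / 34)
    = √(256,176.47) ≈ 506.14 → Q = 506 rolls
Orders/yr = 33,500/506 = 66.206; ordering cost = 66.206 × $130 = $8,606.72
Average inventory = 506/2 = 253; holding cost = 253 × $34 = $8,602.00
Total = $8,606.72 + $8,602.00 = $17,208.72

$17,208.72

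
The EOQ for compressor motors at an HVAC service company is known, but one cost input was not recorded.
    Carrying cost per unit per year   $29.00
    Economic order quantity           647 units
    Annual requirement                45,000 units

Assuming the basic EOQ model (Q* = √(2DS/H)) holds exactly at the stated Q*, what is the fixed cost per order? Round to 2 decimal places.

Since Q* = (2DS/H)^½, squaring gives Q*²·H = 2DS.
S = Q²H / (2D) = 647² × 29 / (2 × 45,000) = 134.8851

$134.89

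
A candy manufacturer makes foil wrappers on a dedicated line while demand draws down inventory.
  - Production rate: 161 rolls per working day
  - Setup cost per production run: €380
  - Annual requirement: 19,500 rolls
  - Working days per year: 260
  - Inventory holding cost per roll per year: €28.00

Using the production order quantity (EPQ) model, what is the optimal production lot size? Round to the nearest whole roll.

d = 19,500/260 = 75.0000 rolls/day;  effective holding cost H(1 − d/p) = 28·(1 − 75.0000/161) = 14.95652
Q* = √(2DS / H_eff) = √(2·19,500·380 / 14.95652) ≈ 995.43

995 rolls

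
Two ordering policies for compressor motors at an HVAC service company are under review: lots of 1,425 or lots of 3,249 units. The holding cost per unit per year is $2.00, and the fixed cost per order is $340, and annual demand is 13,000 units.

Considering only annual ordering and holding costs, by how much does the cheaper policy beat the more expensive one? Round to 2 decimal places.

$82.66

For each Q, cost = (D/Q)·S + (Q/2)·H.
TC(1,425) = (13,000/1,425)×340 + (1,425/2)×2 = $4,526.75
TC(3,249) = (13,000/3,249)×340 + (3,249/2)×2 = $4,609.42
Lots of 1,425 are cheaper by $82.66.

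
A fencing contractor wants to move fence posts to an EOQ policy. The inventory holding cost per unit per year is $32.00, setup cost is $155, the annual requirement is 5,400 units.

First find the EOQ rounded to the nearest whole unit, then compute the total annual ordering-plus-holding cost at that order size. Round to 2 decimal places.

$7,319.02

EOQ = √(2DS/H) = √(2 × 5,400 × 155 / 32)
    = √(52,312.50) ≈ 228.72 → Q = 229 units
Ordering: D/Q × S = 5,400/229 × $155 = $3,655.02
Holding:  Q/2 × H = 229/2 × $32 = $3,664.00
Total = $3,655.02 + $3,664.00 = $7,319.02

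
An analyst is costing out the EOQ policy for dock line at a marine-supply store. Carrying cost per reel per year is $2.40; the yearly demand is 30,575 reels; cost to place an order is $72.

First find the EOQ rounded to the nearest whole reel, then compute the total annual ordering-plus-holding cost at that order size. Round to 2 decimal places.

$3,250.65

2DS/H = 2·30,575·72/2.4 = 1,834,500.00
EOQ = √1,834,500.00 ≈ 1,354.44 → Q = 1,354 reels
Orders/yr = 30,575/1,354 = 22.581; ordering cost = 22.581 × $72 = $1,625.85
Average inventory = 1,354/2 = 677; holding cost = 677 × $2.4 = $1,624.80
Total = $1,625.85 + $1,624.80 = $3,250.65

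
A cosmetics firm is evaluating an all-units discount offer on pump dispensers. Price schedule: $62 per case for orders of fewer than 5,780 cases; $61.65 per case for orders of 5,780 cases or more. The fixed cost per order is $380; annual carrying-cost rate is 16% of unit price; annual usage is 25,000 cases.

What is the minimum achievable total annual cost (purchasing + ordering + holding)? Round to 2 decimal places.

H₁ = 16%×$62 = $9.9200;  H₂ = 16%×$61.65 = $9.8640
EOQ₁ = √(2×25,000×380/9.9200) = 1,383.95  (< 5,780, feasible at tier 1)
EOQ₂ = √(2×25,000×380/9.8640) = 1,387.87  (< 5,780 → use Q = 5,780 at tier-2 price)
TC(tier 1 (EOQ₁), Q≈1,384.0) = $1,563,728.80
TC(tier 2, Q≈5,780.0) = $1,571,400.56
Minimum at tier 1 (EOQ₁): $1,563,728.80

$1,563,728.80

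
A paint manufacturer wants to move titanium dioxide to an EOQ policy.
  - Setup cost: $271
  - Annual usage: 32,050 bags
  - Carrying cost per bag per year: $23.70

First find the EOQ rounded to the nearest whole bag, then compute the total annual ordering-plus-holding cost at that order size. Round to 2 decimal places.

$20,290.27

Optimal lot size Q* = (2 × 32,050 × $271 / $23.7)^½ ≈ 856.13 → Q = 856 bags
Orders/yr = 32,050/856 = 37.442; ordering cost = 37.442 × $271 = $10,146.67
Average inventory = 856/2 = 428; holding cost = 428 × $23.7 = $10,143.60
Total = $10,146.67 + $10,143.60 = $20,290.27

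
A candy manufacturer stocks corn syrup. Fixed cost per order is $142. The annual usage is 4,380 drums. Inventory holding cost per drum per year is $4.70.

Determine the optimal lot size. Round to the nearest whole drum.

514 drums

Q* = √(2·D·S / H) = √(2·4,380·142 / 4.7) = √264,663.8 ≈ 514.45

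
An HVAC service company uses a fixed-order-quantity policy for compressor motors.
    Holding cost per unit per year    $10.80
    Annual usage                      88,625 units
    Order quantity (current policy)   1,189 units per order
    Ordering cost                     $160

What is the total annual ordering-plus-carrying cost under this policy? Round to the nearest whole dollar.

Annual ordering cost = (D/Q)·S = (88,625/1,189) × 160 = $11,925.99
Annual holding cost  = (Q/2)·H = (1,189/2) × 10.8 = $6,420.60
Total = $11,925.99 + $6,420.60 = $18,346.59

$18,347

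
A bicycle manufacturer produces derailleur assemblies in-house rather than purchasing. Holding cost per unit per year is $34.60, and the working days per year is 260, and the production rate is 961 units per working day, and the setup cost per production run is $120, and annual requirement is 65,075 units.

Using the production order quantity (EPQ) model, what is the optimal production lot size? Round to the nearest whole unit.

781 units

d = 65,075/260 = 250.2885 units/day;  effective holding cost H(1 − d/p) = 34.6·(1 − 250.2885/961) = 25.58857
Q* = √(2DS / H_eff) = √(2·65,075·120 / 25.58857) ≈ 781.25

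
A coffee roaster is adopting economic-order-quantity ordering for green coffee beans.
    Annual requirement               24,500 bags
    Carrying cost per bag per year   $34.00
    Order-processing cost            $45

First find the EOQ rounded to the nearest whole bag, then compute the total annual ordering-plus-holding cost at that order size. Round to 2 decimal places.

$8,658.53

Optimal lot size Q* = (2 × 24,500 × $45 / $34)^½ ≈ 254.66 → Q = 255 bags
Orders/yr = 24,500/255 = 96.078; ordering cost = 96.078 × $45 = $4,323.53
Average inventory = 255/2 = 127.5; holding cost = 127.5 × $34 = $4,335.00
Total = $4,323.53 + $4,335.00 = $8,658.53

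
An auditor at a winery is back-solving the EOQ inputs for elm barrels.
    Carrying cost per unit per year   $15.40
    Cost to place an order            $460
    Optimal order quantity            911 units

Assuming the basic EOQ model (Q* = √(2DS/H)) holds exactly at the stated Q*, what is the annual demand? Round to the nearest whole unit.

EOQ relation: Q² = 2DS/H, so rearrange for the unknown.
D = Q²H / (2S) = 911² × 15.4 / (2 × 460) = 13,892.16

13,892 units per year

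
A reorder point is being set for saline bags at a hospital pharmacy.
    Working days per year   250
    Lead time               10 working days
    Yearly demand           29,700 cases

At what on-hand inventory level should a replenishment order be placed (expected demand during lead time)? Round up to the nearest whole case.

1,188 cases

Daily demand d = 29,700 / 250 = 118.800 cases/day
Demand during lead time = 118.800 × 10 = 1,188.00
Reorder point = 1,188.00 → round up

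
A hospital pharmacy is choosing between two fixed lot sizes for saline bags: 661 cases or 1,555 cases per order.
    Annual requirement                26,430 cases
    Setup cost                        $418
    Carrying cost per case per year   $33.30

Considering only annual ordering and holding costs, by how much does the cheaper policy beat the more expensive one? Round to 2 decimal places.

For each Q, cost = (D/Q)·S + (Q/2)·H.
TC(661) = (26,430/661)×418 + (661/2)×33.3 = $27,719.33
TC(1,555) = (26,430/1,555)×418 + (1,555/2)×33.3 = $32,995.41
Lots of 661 are cheaper by $5,276.08.

$5,276.08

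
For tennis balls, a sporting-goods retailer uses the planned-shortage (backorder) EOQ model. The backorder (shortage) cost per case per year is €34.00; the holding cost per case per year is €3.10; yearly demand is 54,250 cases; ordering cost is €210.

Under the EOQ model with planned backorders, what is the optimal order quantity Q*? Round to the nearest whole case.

Q* = √(2DS/H) · √((H + b)/b)
   = √(2 × 54,250 × 210 / 3.1) · √((3.1 + 34) / 34)
   = 2,711.088 × 1.0446 ≈ 2,831.99

2,832 cases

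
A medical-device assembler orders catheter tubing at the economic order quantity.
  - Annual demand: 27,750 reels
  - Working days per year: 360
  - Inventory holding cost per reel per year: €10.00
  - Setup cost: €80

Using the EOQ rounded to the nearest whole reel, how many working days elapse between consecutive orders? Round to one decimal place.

2DS/H = 2·27,750·80/10 = 444,000.00
EOQ = √444,000.00 ≈ 666.33 → Q = 666 reels
T = Q/D × 360 days = 666/27,750 × 360 = 8.640 days

8.6 days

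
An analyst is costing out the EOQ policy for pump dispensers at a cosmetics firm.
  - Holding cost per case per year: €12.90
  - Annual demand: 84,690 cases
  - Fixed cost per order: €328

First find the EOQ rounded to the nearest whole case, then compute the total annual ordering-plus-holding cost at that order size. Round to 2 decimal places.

€26,770.89

Optimal lot size Q* = (2 × 84,690 × €328 / €12.9)^½ ≈ 2,075.26 → Q = 2,075 cases
Orders/yr = 84,690/2,075 = 40.814; ordering cost = 40.814 × €328 = €13,387.14
Average inventory = 2,075/2 = 1037.5; holding cost = 1037.5 × €12.9 = €13,383.75
Total = €13,387.14 + €13,383.75 = €26,770.89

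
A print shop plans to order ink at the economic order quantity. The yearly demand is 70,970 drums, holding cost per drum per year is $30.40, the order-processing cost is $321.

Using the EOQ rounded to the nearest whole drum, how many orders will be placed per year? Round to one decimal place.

58.0 orders per year

2DS/H = 2·70,970·321/30.4 = 1,498,774.34
EOQ = √1,498,774.34 ≈ 1,224.24 → Q = 1,224
N = D/Q = 70,970/1,224 ≈ 57.982 orders/yr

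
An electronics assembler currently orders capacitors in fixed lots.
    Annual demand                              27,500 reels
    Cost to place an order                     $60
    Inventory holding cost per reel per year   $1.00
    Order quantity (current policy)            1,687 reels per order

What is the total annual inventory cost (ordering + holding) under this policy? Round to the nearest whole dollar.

Orders/yr = 27,500/1,687 = 16.301; ordering cost = 16.301 × $60 = $978.07
Average inventory = 1,687/2 = 843.5; holding cost = 843.5 × $1 = $843.50
Total = $978.07 + $843.50 = $1,821.57

$1,822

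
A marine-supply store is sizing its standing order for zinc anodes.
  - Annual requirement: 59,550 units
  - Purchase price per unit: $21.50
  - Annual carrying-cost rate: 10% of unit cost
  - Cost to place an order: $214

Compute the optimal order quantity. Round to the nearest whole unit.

3,443 units

Holding cost per unit per year: H = 10% × $21.5 = $2.1500
Optimal lot size Q* = (2 × 59,550 × $214 / $2.15)^½ ≈ 3,443.05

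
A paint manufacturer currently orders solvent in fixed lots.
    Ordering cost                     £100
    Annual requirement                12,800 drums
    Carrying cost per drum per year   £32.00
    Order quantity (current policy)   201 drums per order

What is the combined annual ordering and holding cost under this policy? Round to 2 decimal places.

Annual ordering cost = (D/Q)·S = (12,800/201) × 100 = £6,368.16
Annual holding cost  = (Q/2)·H = (201/2) × 32 = £3,216.00
Total = £6,368.16 + £3,216.00 = £9,584.16

£9,584.16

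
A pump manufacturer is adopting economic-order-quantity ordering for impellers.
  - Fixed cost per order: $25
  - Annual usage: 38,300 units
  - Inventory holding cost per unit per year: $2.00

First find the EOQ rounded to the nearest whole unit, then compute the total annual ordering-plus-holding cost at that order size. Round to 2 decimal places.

EOQ = √(2DS/H) = √(2 × 38,300 × 25 / 2)
    = √(957,500.00) ≈ 978.52 → Q = 979 units
Annual ordering cost = (D/Q)·S = (38,300/979) × 25 = $978.04
Annual holding cost  = (Q/2)·H = (979/2) × 2 = $979.00
Total = $978.04 + $979.00 = $1,957.04

$1,957.04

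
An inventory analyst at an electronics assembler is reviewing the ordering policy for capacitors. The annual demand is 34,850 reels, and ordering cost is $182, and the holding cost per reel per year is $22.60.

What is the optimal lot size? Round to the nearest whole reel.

749 reels

EOQ = √(2DS/H) = √(2 × 34,850 × 182 / 22.6)
    = √(561,300.88) ≈ 749.20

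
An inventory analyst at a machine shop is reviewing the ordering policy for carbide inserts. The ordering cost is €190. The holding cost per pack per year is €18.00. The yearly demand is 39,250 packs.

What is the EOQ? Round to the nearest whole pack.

Q* = √(2·D·S / H) = √(2·39,250·190 / 18) = √828,611.1 ≈ 910.28

910 packs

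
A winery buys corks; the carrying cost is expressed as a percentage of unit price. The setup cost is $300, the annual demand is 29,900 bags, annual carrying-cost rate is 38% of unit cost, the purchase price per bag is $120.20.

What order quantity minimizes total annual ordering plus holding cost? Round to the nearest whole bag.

Carrying cost H = $120.2 × 38% = $45.6760/bag/yr
Q* = √(2·D·S / H) = √(2·29,900·300 / 45.676) = √392,766.4 ≈ 626.71

627 bags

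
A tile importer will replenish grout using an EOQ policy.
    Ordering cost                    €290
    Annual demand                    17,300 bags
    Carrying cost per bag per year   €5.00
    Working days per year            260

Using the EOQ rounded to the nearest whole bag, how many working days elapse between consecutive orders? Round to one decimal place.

Optimal lot size Q* = (2 × 17,300 × €290 / €5)^½ ≈ 1,416.62 → Q = 1,417 bags
Cycle time = (working days × Q)/D = (260 × 1,417) / 17,300 = 21.296 days

21.3 days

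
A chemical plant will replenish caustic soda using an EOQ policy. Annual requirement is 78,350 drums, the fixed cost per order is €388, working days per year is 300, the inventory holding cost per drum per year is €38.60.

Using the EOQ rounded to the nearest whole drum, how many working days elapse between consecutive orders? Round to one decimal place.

Optimal lot size Q* = (2 × 78,350 × €388 / €38.6)^½ ≈ 1,255.04 → Q = 1,255 drums
T = Q/D × 300 days = 1,255/78,350 × 300 = 4.805 days

4.8 days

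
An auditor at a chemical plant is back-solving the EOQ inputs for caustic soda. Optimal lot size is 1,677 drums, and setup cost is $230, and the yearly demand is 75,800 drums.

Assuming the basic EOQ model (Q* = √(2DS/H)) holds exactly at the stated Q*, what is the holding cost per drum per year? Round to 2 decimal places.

EOQ relation: Q² = 2DS/H, so rearrange for the unknown.
H = 2DS / Q² = 2 × 75,800 × 230 / 1,677² = 12.3983

$12.40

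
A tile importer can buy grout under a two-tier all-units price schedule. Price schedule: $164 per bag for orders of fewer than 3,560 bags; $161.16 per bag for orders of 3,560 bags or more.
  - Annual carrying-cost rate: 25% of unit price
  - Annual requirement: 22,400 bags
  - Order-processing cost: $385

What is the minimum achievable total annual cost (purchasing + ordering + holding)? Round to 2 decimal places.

H₁ = 25%×$164 = $41.0000;  H₂ = 25%×$161.16 = $40.2900
EOQ₁ = √(2×22,400×385/41.0000) = 648.60  (< 3,560, feasible at tier 1)
EOQ₂ = √(2×22,400×385/40.2900) = 654.29  (< 3,560 → use Q = 3,560 at tier-2 price)
TC(tier 1 (EOQ₁), Q≈648.6) = $3,700,192.63
TC(tier 2, Q≈3,560.0) = $3,684,122.67
Minimum at tier 2: $3,684,122.67

$3,684,122.67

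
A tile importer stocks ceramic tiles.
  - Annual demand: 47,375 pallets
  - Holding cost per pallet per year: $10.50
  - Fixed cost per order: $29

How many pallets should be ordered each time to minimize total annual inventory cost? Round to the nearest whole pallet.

512 pallets

Q* = √(2·D·S / H) = √(2·47,375·29 / 10.5) = √261,690.5 ≈ 511.56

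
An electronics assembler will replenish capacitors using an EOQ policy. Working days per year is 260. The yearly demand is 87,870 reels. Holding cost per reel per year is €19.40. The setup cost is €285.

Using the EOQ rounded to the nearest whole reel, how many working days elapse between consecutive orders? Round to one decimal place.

4.8 days

Q* = √(2·D·S / H) = √(2·87,870·285 / 19.4) = √2,581,747.4 ≈ 1,606.78 → Q = 1,607 reels
Days between orders = 260 / (D/Q) = 260 / 54.680 ≈ 4.755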